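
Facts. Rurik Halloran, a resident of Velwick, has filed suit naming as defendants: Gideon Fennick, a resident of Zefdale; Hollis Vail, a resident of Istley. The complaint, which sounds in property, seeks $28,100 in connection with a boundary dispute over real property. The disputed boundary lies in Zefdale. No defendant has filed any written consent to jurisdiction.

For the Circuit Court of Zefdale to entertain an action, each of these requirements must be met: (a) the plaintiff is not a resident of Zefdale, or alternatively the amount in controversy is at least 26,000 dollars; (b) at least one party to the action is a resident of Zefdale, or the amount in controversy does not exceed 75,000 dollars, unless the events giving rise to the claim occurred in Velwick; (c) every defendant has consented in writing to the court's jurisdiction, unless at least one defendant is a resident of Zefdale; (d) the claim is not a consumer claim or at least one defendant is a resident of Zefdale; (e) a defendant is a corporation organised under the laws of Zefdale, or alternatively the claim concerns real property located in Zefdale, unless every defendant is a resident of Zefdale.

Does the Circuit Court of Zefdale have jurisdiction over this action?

Yes

The Circuit Court of Zefdale:
  (a) The plaintiff resides in Velwick, which is not Zefdale, so this disjunct is met. Met.
  (b) Gideon Fennick resides in Zefdale, so this disjunct is met. Condition met.
  (c) No such written consent has been filed. But Gideon Fennick resides in Zefdale, and the 'unless' clause therefore excuses the requirement. Satisfied.
  (d) The claim is a property claim, not a consumer claim — that alternative is enough. Met.
  (e) The property lies in Zefdale — that alternative is enough. Satisfied.
  → Jurisdiction lies.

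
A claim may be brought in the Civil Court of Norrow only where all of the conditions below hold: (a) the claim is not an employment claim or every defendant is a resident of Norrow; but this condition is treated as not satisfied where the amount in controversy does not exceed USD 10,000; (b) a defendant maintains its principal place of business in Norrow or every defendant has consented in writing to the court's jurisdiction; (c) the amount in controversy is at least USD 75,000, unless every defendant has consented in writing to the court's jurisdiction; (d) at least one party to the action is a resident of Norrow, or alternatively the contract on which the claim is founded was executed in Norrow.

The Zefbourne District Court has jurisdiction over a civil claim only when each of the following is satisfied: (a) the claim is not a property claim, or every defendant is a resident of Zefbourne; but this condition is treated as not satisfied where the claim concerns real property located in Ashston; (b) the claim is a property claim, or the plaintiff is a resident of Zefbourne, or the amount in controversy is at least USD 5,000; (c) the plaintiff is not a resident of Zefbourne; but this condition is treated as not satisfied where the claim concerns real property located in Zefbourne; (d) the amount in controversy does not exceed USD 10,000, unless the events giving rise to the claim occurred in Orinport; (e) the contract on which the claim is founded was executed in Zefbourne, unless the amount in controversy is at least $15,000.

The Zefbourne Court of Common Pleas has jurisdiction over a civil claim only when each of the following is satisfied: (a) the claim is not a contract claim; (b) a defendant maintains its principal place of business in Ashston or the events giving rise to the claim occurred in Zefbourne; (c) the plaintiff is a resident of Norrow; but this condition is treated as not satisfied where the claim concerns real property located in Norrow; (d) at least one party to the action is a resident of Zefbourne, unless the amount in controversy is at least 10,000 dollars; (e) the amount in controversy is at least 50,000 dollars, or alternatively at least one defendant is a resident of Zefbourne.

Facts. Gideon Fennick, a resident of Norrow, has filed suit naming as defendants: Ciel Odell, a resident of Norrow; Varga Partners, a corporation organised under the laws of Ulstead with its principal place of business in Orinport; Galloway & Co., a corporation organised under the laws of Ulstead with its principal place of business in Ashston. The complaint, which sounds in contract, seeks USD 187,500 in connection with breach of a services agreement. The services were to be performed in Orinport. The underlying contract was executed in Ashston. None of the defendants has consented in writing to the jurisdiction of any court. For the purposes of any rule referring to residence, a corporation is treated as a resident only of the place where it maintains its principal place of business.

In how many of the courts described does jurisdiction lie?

The Civil Court of Norrow:
  (a) The claim is a contract claim, not an employment claim, so one alternative holds. The carve-out does not apply: the amount in controversy is USD 187,500, above the $10,000 ceiling. Met.
  (b) The corporate defendant(s) have their principal place of business in Ashston, Orinport, not Norrow; no such written consent has been filed — none of the alternatives is met. Not met.
  (c) The amount in controversy is $187,500, which meets the USD 75,000 floor. Condition met.
  (d) Gideon Fennick resides in Norrow, so this disjunct is met. Condition met.
  → The court lacks jurisdiction.
The Zefbourne District Court:
  (a) The claim is a contract claim, not a property claim, so this disjunct is met. The exception is not triggered, since the claim does not concern real property. Condition met.
  (b) The amount in controversy is USD 187,500, which meets the USD 5,000 floor — that alternative is enough. Met.
  (c) The plaintiff resides in Norrow, which is not Zefbourne. The carve-out does not apply: the claim does not concern real property. Met.
  (d) The amount in controversy is 187,500 dollars, above the $10,000 ceiling. The proviso rescues it, though: the operative events occurred in Orinport. Condition met.
  (e) The contract was executed in Ashston, not Zefbourne. However, the amount in controversy is USD 187,500, which meets the USD 15,000 floor, so the 'unless' proviso supplies this condition. Satisfied.
  → All conditions met; jurisdiction exists.
The Zefbourne Court of Common Pleas:
  (a) The claim is a contract claim. Fails.
  (b) Galloway & Co. has its principal place of business in Ashston — that alternative is enough. Met.
  (c) The plaintiff resides in Norrow. The carve-out does not apply: the claim does not concern real property. Condition met.
  (d) No party resides in Zefbourne. The proviso rescues it, though: the amount in controversy is $187,500, which meets the $10,000 floor. Condition met.
  (e) The amount in controversy is 187,500 dollars, which meets the USD 50,000 floor — that alternative is enough. Met.
  → Not every requirement is met — no jurisdiction.
Courts with jurisdiction: the Zefbourne District Court — 1 in total.

1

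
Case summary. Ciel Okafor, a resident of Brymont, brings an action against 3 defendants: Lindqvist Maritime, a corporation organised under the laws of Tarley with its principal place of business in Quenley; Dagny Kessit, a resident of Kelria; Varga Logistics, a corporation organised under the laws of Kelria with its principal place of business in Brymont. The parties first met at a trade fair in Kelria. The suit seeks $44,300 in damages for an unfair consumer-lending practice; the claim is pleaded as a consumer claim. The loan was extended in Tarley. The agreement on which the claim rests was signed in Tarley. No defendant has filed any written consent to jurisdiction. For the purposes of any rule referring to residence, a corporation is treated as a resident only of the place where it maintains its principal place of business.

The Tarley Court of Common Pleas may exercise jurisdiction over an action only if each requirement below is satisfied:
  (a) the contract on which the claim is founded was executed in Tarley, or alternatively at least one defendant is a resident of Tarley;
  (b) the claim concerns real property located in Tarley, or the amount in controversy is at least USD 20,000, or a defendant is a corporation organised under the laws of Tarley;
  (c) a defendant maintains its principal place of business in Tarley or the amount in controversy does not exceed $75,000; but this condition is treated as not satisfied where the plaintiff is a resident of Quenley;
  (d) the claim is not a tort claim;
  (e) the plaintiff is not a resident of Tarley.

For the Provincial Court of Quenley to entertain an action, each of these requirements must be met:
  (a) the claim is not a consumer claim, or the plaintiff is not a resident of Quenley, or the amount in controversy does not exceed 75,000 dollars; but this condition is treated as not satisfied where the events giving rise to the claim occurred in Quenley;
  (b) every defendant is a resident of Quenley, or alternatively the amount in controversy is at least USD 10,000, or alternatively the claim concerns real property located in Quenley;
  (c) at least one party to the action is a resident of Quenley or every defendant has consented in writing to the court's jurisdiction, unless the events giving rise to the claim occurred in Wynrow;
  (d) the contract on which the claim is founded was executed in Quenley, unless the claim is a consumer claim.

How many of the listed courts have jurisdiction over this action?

2

The Tarley Court of Common Pleas:
  (a) The contract was executed in Tarley, which satisfies one of the alternatives. Met.
  (b) The amount in controversy is USD 44,300, which meets the $20,000 floor, so one alternative holds. Condition met.
  (c) The amount in controversy is $44,300, within the 75,000 dollars ceiling, so this disjunct is met. The carve-out does not apply: the plaintiff resides in Brymont, not Quenley. Condition met.
  (d) The claim is a consumer claim, not a tort claim. Satisfied.
  (e) The plaintiff resides in Brymont, which is not Tarley. Met.
  → All conditions met; jurisdiction exists.
The Provincial Court of Quenley:
  (a) The plaintiff resides in Brymont, which is not Quenley, so one alternative holds. The carve-out does not apply: the operative events occurred in Tarley, not Quenley. Met.
  (b) The amount in controversy is 44,300 dollars, which meets the USD 10,000 floor — that alternative is enough. Satisfied.
  (c) Lindqvist Maritime resides in Quenley — that alternative is enough. Satisfied.
  (d) The contract was executed in Tarley, not Quenley. But the claim is a consumer claim, and the 'unless' clause therefore excuses the requirement. Satisfied.
  → Every requirement is satisfied — jurisdiction.
Courts with jurisdiction: the Tarley Court of Common Pleas, the Provincial Court of Quenley — 2 in total.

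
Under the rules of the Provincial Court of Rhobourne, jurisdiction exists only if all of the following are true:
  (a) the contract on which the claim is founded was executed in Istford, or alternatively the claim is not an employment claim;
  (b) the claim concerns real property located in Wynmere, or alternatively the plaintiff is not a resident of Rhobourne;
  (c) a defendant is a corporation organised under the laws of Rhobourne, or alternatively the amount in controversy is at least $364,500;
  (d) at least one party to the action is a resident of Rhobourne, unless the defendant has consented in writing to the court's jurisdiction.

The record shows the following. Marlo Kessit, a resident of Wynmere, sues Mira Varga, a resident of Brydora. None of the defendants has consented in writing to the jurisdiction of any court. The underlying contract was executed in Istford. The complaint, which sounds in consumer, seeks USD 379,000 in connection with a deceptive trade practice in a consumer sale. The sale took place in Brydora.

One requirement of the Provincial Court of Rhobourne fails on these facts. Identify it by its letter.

The Provincial Court of Rhobourne:
  (a) The contract was executed in Istford, which satisfies one of the alternatives. Met.
  (b) The plaintiff resides in Wynmere, which is not Rhobourne — that alternative is enough. Met.
  (c) The amount in controversy is 379,000 dollars, which meets the $364,500 floor — that alternative is enough. Condition met.
  (d) No party resides in Rhobourne. Nor does the 'unless' clause help: no such written consent has been filed. Fails.
Only condition (d) fails.

(d)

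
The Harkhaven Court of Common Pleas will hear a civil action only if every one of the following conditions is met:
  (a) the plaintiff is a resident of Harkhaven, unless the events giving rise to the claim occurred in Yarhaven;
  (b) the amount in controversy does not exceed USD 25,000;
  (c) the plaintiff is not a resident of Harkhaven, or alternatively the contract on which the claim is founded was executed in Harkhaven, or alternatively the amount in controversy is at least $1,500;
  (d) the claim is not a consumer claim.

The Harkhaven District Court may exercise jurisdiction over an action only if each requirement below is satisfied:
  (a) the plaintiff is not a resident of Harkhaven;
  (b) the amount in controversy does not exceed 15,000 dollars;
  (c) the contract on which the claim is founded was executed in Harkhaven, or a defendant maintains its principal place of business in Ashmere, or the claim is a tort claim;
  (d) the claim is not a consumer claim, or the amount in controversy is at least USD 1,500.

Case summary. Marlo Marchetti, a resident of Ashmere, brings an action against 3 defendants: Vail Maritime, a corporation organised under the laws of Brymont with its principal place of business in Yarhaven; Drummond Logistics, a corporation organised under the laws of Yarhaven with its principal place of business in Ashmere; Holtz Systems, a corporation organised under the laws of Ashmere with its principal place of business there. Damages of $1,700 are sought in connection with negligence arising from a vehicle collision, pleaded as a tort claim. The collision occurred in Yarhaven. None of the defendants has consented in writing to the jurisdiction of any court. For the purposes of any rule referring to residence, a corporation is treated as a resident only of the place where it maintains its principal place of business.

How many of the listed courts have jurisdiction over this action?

The Harkhaven Court of Common Pleas:
  (a) The plaintiff resides in Ashmere, not Harkhaven. However, the operative events occurred in Yarhaven, so the 'unless' proviso supplies this condition. Satisfied.
  (b) The amount in controversy is USD 1,700, within the $25,000 ceiling. Met.
  (c) The plaintiff resides in Ashmere, which is not Harkhaven — that alternative is enough. Met.
  (d) The claim is a tort claim, not a consumer claim. Met.
  → Every requirement is satisfied — jurisdiction.
The Harkhaven District Court:
  (a) The plaintiff resides in Ashmere, which is not Harkhaven. Condition met.
  (b) The amount in controversy is 1,700 dollars, within the USD 15,000 ceiling. Met.
  (c) Drummond Logistics has its principal place of business in Ashmere, so this disjunct is met. Satisfied.
  (d) The claim is a tort claim, not a consumer claim, so this disjunct is met. Met.
  → Every requirement is satisfied — jurisdiction.
Courts with jurisdiction: the Harkhaven Court of Common Pleas, the Harkhaven District Court — 2 in total.

2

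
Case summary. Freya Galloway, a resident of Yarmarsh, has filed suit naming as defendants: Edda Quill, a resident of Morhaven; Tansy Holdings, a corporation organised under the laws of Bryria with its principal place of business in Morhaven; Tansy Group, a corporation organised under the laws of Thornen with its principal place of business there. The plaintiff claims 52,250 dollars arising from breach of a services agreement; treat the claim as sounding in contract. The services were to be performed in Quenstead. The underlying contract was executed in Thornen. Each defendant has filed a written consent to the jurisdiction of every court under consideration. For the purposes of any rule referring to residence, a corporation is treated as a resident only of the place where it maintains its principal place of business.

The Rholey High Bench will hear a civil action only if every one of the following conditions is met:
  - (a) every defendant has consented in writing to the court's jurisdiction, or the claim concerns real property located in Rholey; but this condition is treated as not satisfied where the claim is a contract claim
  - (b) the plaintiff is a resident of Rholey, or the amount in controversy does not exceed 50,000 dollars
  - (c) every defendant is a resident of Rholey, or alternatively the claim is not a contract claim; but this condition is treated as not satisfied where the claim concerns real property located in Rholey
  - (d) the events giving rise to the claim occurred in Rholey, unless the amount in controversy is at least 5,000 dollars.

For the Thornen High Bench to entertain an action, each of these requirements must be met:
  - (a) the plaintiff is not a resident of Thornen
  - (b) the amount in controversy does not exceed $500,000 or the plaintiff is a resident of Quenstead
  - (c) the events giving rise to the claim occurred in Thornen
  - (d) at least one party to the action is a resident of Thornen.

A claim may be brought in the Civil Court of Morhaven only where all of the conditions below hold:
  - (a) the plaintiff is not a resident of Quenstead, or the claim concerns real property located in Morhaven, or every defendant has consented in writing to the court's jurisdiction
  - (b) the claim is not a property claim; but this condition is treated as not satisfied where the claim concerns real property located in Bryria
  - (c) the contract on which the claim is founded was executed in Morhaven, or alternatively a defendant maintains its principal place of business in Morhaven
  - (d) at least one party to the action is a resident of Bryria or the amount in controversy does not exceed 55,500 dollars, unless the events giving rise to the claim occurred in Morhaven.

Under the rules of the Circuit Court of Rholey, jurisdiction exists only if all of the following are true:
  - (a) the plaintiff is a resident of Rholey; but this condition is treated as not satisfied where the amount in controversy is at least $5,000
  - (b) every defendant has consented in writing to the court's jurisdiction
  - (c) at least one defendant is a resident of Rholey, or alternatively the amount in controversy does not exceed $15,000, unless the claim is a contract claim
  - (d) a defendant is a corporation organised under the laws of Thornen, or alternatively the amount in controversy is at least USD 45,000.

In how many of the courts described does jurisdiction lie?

The Rholey High Bench:
  (a) Every defendant has filed written consent — that alternative is enough. However, the claim is a contract claim, which falls within the stated exception and so defeats the condition. Not met.
  (b) The plaintiff resides in Yarmarsh, not Rholey; the amount in controversy is 52,250 dollars, above the $50,000 ceiling — none of the alternatives is met. Not satisfied.
  (c) The defendants reside as follows — Edda Quill in Morhaven, Tansy Holdings in Morhaven, Tansy Group in Thornen — not all in Rholey; the claim is a contract claim — none of the alternatives is met. Fails.
  (d) The operative events occurred in Quenstead, not Rholey. But the amount in controversy is USD 52,250, which meets the $5,000 floor, and the 'unless' clause therefore excuses the requirement. Condition met.
  → The court lacks jurisdiction.
The Thornen High Bench:
  (a) The plaintiff resides in Yarmarsh, which is not Thornen. Met.
  (b) The amount in controversy is 52,250 dollars, within the 500,000 dollars ceiling — that alternative is enough. Met.
  (c) The operative events occurred in Quenstead, not Thornen. Not satisfied.
  (d) Tansy Group resides in Thornen. Condition met.
  → Not every requirement is met — no jurisdiction.
The Civil Court of Morhaven:
  (a) The plaintiff resides in Yarmarsh, which is not Quenstead, which satisfies one of the alternatives. Condition met.
  (b) The claim is a contract claim, not a property claim. And the carve-out is inapplicable — the claim does not concern real property. Satisfied.
  (c) Tansy Holdings has its principal place of business in Morhaven, which satisfies one of the alternatives. Condition met.
  (d) The amount in controversy is USD 52,250, within the 55,500 dollars ceiling, so one alternative holds. Satisfied.
  → The court has jurisdiction.
The Circuit Court of Rholey:
  (a) The plaintiff resides in Yarmarsh, not Rholey. Not met.
  (b) Every defendant has filed written consent. Satisfied.
  (c) No defendant resides in Rholey (they reside in Morhaven, Morhaven, Thornen); the amount in controversy is USD 52,250, above the 15,000 dollars ceiling — no alternative holds. But the claim is a contract claim, and the 'unless' clause therefore excuses the requirement. Satisfied.
  (d) Tansy Group is organised under the laws of Thornen, so this disjunct is met. Condition met.
  → At least one condition fails; no jurisdiction.
Courts with jurisdiction: the Civil Court of Morhaven — 1 in total.

1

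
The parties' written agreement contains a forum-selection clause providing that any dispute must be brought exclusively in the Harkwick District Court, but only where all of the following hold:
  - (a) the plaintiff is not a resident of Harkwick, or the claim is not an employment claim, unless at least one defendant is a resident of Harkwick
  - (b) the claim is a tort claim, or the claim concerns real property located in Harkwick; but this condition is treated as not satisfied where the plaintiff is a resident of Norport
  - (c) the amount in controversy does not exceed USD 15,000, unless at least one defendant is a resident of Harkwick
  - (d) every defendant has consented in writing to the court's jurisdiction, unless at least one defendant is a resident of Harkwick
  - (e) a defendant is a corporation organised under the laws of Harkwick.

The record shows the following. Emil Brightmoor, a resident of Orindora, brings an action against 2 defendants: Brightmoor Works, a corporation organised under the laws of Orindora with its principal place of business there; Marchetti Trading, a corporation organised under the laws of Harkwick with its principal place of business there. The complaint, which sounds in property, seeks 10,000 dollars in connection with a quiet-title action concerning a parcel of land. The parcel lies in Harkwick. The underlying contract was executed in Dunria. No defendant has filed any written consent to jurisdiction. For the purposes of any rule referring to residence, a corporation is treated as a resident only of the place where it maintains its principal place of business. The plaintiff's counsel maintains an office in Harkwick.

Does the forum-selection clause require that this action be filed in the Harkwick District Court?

Yes

The Harkwick District Court:
  (a) The plaintiff resides in Orindora, which is not Harkwick, which satisfies one of the alternatives. Met.
  (b) The property lies in Harkwick, so this disjunct is met. The exception is not triggered, since the plaintiff resides in Orindora, not Norport. Satisfied.
  (c) The amount in controversy is 10,000 dollars, within the 15,000 dollars ceiling. Condition met.
  (d) No such written consent has been filed. The proviso rescues it, though: Marchetti Trading resides in Harkwick. Condition met.
  (e) Marchetti Trading is organised under the laws of Harkwick. Met.
  → Forum clause is triggered.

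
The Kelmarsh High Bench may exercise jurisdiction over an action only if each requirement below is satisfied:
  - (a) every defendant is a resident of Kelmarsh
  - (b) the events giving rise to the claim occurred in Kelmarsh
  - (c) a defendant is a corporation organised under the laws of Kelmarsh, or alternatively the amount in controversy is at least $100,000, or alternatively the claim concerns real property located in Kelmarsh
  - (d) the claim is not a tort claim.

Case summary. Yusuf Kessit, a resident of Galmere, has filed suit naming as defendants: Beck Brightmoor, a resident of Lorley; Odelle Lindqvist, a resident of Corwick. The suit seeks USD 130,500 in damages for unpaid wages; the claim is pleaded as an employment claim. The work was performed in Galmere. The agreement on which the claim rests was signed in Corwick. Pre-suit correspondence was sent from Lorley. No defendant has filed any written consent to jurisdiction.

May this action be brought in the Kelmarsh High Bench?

No

The Kelmarsh High Bench:
  (a) The defendants reside as follows — Beck Brightmoor in Lorley, Odelle Lindqvist in Corwick — not all in Kelmarsh. Fails.
  (b) The operative events occurred in Galmere, not Kelmarsh. Not met.
  (c) The amount in controversy is 130,500 dollars, which meets the 100,000 dollars floor — that alternative is enough. Condition met.
  (d) The claim is an employment claim, not a tort claim. Met.
  → The court lacks jurisdiction.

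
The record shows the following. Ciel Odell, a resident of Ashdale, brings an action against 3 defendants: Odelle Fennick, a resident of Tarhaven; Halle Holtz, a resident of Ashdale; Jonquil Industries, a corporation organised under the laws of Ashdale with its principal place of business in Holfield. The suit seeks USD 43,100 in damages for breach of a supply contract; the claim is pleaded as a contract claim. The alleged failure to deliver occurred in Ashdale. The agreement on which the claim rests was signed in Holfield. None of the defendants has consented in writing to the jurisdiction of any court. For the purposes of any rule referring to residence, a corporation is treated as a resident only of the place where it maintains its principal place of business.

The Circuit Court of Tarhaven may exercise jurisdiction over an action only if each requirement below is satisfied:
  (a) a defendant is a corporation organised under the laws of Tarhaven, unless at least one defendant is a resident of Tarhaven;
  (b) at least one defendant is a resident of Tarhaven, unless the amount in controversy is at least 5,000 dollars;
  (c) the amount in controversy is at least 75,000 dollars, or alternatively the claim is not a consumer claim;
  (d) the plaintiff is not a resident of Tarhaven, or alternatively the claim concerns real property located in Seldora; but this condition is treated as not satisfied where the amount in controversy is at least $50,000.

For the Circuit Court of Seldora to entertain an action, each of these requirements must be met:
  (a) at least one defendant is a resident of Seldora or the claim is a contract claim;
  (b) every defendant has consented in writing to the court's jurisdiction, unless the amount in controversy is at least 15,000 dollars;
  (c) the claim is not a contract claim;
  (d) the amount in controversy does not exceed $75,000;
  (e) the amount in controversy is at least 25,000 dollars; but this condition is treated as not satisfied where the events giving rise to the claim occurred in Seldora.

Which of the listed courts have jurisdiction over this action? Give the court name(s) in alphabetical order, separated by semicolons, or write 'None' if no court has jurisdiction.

the Circuit Court of Tarhaven

The Circuit Court of Tarhaven:
  (a) The corporate defendant(s) are organised in Ashdale, not Tarhaven. But Odelle Fennick resides in Tarhaven, and the 'unless' clause therefore excuses the requirement. Condition met.
  (b) Odelle Fennick resides in Tarhaven. Met.
  (c) The claim is a contract claim, not a consumer claim, so this disjunct is met. Condition met.
  (d) The plaintiff resides in Ashdale, which is not Tarhaven, so this disjunct is met. The carve-out does not apply: the amount in controversy is 43,100 dollars, below the 50,000 dollars floor. Met.
  → The court has jurisdiction.
The Circuit Court of Seldora:
  (a) The claim is a contract claim, which satisfies one of the alternatives. Satisfied.
  (b) No such written consent has been filed. The proviso rescues it, though: the amount in controversy is 43,100 dollars, which meets the $15,000 floor. Satisfied.
  (c) The claim is a contract claim. Not satisfied.
  (d) The amount in controversy is USD 43,100, within the USD 75,000 ceiling. Satisfied.
  (e) The amount in controversy is $43,100, which meets the 25,000 dollars floor. The exception is not triggered, since the operative events occurred in Ashdale, not Seldora. Satisfied.
  → Not every requirement is met — no jurisdiction.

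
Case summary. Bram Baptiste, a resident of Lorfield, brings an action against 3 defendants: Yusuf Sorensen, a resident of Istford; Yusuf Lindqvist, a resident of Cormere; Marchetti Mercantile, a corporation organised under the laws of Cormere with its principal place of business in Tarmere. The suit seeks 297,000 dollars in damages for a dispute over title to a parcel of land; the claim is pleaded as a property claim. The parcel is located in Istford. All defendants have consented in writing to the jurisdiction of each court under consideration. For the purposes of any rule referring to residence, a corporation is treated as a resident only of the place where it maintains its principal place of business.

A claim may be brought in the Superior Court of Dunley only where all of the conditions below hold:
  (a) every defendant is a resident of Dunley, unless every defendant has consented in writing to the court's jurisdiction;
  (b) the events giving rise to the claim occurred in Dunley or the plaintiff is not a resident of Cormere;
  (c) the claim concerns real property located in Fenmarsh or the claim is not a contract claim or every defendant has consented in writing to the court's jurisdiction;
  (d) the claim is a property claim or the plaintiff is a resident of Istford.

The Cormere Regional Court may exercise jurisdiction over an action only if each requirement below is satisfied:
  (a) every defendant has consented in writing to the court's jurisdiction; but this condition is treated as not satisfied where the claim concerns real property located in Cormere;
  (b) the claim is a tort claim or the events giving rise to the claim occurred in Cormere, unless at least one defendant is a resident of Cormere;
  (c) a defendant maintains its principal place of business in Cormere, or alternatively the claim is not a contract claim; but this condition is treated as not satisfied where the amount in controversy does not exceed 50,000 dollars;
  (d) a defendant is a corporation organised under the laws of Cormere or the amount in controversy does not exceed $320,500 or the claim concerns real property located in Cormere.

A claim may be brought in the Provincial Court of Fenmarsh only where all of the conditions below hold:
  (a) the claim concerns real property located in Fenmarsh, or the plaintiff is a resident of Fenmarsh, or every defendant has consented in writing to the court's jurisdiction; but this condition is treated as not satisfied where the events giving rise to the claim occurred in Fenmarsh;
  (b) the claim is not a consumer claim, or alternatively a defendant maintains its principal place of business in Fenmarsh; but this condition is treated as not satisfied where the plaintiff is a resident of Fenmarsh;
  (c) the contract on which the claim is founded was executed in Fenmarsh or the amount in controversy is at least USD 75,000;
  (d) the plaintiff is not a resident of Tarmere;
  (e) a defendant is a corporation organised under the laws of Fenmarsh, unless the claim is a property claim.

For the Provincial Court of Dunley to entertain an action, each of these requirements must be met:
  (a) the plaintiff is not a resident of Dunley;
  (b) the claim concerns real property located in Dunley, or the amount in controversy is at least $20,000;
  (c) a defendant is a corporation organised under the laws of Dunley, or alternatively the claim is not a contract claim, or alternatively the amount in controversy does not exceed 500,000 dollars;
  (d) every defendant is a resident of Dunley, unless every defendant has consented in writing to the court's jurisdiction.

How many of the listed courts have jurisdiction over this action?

4

The Superior Court of Dunley:
  (a) The defendants reside as follows — Yusuf Sorensen in Istford, Yusuf Lindqvist in Cormere, Marchetti Mercantile in Tarmere — not all in Dunley. However, every defendant has filed written consent, so the 'unless' proviso supplies this condition. Met.
  (b) The plaintiff resides in Lorfield, which is not Cormere, which satisfies one of the alternatives. Condition met.
  (c) The claim is a property claim, not a contract claim, which satisfies one of the alternatives. Satisfied.
  (d) The claim is a property claim, so one alternative holds. Met.
  → All conditions met; jurisdiction exists.
The Cormere Regional Court:
  (a) Every defendant has filed written consent. And the carve-out is inapplicable — the property lies in Istford, not Cormere. Satisfied.
  (b) The claim is a property claim, not a tort claim; the operative events occurred in Istford, not Cormere — every alternative fails. But Yusuf Lindqvist resides in Cormere, and the 'unless' clause therefore excuses the requirement. Met.
  (c) The claim is a property claim, not a contract claim, so this disjunct is met. And the carve-out is inapplicable — the amount in controversy is 297,000 dollars, above the 50,000 dollars ceiling. Met.
  (d) Marchetti Mercantile is organised under the laws of Cormere — that alternative is enough. Satisfied.
  → All conditions met; jurisdiction exists.
The Provincial Court of Fenmarsh:
  (a) Every defendant has filed written consent, so one alternative holds. The carve-out does not apply: the operative events occurred in Istford, not Fenmarsh. Met.
  (b) The claim is a property claim, not a consumer claim — that alternative is enough. The carve-out does not apply: the plaintiff resides in Lorfield, not Fenmarsh. Condition met.
  (c) The amount in controversy is USD 297,000, which meets the USD 75,000 floor — that alternative is enough. Met.
  (d) The plaintiff resides in Lorfield, which is not Tarmere. Met.
  (e) The corporate defendant(s) are organised in Cormere, not Fenmarsh. But the claim is a property claim, and the 'unless' clause therefore excuses the requirement. Satisfied.
  → The court has jurisdiction.
The Provincial Court of Dunley:
  (a) The plaintiff resides in Lorfield, which is not Dunley. Met.
  (b) The amount in controversy is $297,000, which meets the $20,000 floor — that alternative is enough. Met.
  (c) The claim is a property claim, not a contract claim, so this disjunct is met. Condition met.
  (d) The defendants reside as follows — Yusuf Sorensen in Istford, Yusuf Lindqvist in Cormere, Marchetti Mercantile in Tarmere — not all in Dunley. But every defendant has filed written consent, and the 'unless' clause therefore excuses the requirement. Condition met.
  → Jurisdiction lies.
Courts with jurisdiction: the Superior Court of Dunley, the Cormere Regional Court, the Provincial Court of Fenmarsh, the Provincial Court of Dunley — 4 in total.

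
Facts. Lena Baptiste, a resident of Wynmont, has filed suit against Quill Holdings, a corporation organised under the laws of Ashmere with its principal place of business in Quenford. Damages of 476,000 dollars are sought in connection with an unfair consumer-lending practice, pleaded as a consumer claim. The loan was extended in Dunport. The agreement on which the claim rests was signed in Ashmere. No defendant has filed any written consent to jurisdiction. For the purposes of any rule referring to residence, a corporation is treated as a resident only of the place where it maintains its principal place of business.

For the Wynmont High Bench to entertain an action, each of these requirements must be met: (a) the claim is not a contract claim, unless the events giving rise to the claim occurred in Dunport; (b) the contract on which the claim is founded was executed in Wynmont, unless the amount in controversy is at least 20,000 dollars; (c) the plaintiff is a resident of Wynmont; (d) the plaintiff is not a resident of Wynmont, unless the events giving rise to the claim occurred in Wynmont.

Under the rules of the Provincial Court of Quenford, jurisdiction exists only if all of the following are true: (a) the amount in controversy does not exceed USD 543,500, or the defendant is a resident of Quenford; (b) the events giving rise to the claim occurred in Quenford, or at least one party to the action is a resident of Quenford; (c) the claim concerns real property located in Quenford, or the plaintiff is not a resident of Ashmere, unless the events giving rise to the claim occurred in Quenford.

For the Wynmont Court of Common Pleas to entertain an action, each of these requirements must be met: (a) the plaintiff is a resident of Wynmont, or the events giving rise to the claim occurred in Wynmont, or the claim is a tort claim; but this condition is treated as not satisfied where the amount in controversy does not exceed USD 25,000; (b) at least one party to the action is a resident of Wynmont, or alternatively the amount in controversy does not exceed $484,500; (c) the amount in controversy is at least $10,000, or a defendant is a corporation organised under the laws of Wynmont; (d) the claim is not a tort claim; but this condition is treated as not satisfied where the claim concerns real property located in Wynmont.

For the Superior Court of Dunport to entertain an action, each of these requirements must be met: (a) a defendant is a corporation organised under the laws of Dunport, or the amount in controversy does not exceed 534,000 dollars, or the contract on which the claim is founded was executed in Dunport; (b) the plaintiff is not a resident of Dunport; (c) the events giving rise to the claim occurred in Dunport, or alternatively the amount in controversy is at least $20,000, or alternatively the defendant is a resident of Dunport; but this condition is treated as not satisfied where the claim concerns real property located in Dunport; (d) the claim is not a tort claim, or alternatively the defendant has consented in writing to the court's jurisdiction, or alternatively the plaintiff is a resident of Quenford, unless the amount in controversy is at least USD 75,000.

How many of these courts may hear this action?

3

The Wynmont High Bench:
  (a) The claim is a consumer claim, not a contract claim. Satisfied.
  (b) The contract was executed in Ashmere, not Wynmont. But the amount in controversy is USD 476,000, which meets the USD 20,000 floor, and the 'unless' clause therefore excuses the requirement. Met.
  (c) The plaintiff resides in Wynmont. Met.
  (d) The plaintiff resides in Wynmont. Nor does the 'unless' clause help: the operative events occurred in Dunport, not Wynmont. Condition not met.
  → At least one condition fails; no jurisdiction.
The Provincial Court of Quenford:
  (a) The amount in controversy is USD 476,000, within the 543,500 dollars ceiling — that alternative is enough. Condition met.
  (b) Quill Holdings resides in Quenford, which satisfies one of the alternatives. Met.
  (c) The plaintiff resides in Wynmont, which is not Ashmere, so this disjunct is met. Met.
  → Jurisdiction lies.
The Wynmont Court of Common Pleas:
  (a) The plaintiff resides in Wynmont — that alternative is enough. The exception is not triggered, since the amount in controversy is $476,000, above the USD 25,000 ceiling. Met.
  (b) Lena Baptiste resides in Wynmont, so one alternative holds. Condition met.
  (c) The amount in controversy is 476,000 dollars, which meets the USD 10,000 floor, so this disjunct is met. Met.
  (d) The claim is a consumer claim, not a tort claim. The carve-out does not apply: the claim does not concern real property. Met.
  → Jurisdiction lies.
The Superior Court of Dunport:
  (a) The amount in controversy is $476,000, within the 534,000 dollars ceiling, which satisfies one of the alternatives. Met.
  (b) The plaintiff resides in Wynmont, which is not Dunport. Met.
  (c) The operative events occurred in Dunport — that alternative is enough. And the carve-out is inapplicable — the claim does not concern real property. Condition met.
  (d) The claim is a consumer claim, not a tort claim, which satisfies one of the alternatives. Satisfied.
  → Every requirement is satisfied — jurisdiction.
Courts with jurisdiction: the Provincial Court of Quenford, the Wynmont Court of Common Pleas, the Superior Court of Dunport — 3 in total.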